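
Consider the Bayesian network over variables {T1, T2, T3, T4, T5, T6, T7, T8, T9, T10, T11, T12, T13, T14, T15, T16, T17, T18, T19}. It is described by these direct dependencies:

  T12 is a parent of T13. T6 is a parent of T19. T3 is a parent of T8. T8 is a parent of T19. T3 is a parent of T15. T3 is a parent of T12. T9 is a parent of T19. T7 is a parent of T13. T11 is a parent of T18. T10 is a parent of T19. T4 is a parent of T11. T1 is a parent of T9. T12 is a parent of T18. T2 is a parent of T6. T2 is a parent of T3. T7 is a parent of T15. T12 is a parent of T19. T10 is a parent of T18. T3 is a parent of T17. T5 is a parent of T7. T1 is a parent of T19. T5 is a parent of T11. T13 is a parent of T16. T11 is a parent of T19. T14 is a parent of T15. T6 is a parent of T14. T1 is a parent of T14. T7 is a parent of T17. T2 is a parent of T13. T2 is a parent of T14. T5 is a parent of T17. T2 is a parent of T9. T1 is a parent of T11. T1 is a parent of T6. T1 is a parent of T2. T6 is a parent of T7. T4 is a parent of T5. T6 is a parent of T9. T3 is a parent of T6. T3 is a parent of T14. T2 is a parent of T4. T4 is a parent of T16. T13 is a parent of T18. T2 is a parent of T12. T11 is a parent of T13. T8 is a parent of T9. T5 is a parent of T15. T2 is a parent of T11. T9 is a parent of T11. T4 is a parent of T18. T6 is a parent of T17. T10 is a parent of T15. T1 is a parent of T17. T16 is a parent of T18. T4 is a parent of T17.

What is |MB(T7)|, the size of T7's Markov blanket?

13

T7 has parents T5, T6.
T7's children: T13, T15, T17.
Other parents of T7's children:
  T13's other parents are T2, T11, T12.
  T15's other parents are T3, T5, T10, T14.
  T17 also has parents T1, T3, T4, T5, T6.
MB(T7) = {T1, T2, T3, T4, T5, T6, T10, T11, T12, T13, T14, T15, T17}, which has 13 nodes.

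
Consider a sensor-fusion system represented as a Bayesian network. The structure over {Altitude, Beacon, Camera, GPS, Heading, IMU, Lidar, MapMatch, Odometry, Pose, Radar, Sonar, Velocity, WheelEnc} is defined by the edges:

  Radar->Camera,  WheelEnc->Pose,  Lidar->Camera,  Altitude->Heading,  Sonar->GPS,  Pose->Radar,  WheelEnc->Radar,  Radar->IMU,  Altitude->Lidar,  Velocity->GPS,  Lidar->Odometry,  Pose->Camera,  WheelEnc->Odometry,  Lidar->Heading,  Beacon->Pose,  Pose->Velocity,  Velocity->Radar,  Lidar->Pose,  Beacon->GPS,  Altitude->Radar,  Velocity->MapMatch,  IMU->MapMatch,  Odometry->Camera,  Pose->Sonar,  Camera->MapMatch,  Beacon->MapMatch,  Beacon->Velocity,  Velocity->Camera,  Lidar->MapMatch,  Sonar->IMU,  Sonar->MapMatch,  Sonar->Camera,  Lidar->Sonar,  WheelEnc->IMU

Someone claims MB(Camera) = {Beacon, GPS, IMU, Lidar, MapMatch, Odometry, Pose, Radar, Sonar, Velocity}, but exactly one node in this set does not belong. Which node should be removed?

Recall MB(v) = parents ∪ children ∪ spouses, where spouses are the other parents of v's children.
Camera has parents Lidar, Odometry, Pose, Radar, Sonar, Velocity.
Camera has child MapMatch.
For each child, the remaining parents (spouses of Camera):
  MapMatch's other parents are Beacon, IMU, Lidar, Sonar, Velocity.
MB(Camera) = {Beacon, IMU, Lidar, MapMatch, Odometry, Pose, Radar, Sonar, Velocity}.
GPS is neither a parent, child, nor co-parent of Camera, so it does not belong.

GPS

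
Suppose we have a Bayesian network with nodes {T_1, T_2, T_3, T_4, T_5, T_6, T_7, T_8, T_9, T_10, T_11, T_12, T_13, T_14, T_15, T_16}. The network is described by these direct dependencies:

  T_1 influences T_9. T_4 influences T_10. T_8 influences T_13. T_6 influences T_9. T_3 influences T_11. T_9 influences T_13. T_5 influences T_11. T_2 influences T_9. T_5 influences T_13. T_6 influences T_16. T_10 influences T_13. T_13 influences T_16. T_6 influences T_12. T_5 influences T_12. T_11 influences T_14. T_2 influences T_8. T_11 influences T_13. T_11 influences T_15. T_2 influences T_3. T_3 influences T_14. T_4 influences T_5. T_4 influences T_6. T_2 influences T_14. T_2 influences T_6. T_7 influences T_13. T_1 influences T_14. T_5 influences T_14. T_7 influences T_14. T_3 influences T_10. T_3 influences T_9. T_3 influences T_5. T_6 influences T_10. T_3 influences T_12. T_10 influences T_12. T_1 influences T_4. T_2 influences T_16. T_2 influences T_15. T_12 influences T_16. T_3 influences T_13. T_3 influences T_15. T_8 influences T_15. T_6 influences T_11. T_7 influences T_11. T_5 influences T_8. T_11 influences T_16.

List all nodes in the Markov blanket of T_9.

By definition, MB(T_9) is built from T_9's parents, T_9's children, and the co-parents of T_9.
T_9's children: T_13.
Parents of T_9: T_1, T_2, T_3, T_6.
Other parents of T_9's children:
  T_13's other parents are T_3, T_5, T_7, T_8, T_10, T_11.
Union: {T_1, T_2, T_3, T_6} ∪ {T_13} ∪ {T_3, T_5, T_7, T_8, T_10, T_11} = {T_1, T_2, T_3, T_5, T_6, T_7, T_8, T_10, T_11, T_13}.

{T_1, T_2, T_3, T_5, T_6, T_7, T_8, T_10, T_11, T_13}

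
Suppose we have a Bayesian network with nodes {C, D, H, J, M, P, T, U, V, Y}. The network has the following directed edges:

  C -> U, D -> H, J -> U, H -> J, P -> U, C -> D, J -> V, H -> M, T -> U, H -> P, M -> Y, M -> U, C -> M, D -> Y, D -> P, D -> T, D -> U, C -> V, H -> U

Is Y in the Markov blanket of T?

No

A node's Markov blanket = Pa ∪ Ch ∪ (parents of Ch other than the node itself).
Parents of T: D.
T has child U.
For each child, the remaining parents (spouses of T):
  U: C, D, H, J, M, P
MB(T) = {C, D, H, J, M, P, U}; Y is not in this set.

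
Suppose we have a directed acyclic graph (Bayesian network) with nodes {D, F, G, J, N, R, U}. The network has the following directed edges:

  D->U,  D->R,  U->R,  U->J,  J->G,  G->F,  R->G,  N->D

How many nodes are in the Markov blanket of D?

Pa(D) = {N}.
Ch(D) = {R, U}.
Parents of each child, excluding D:
  U: —
  R: U
MB(D) = {N, R, U}, which has 3 nodes.

3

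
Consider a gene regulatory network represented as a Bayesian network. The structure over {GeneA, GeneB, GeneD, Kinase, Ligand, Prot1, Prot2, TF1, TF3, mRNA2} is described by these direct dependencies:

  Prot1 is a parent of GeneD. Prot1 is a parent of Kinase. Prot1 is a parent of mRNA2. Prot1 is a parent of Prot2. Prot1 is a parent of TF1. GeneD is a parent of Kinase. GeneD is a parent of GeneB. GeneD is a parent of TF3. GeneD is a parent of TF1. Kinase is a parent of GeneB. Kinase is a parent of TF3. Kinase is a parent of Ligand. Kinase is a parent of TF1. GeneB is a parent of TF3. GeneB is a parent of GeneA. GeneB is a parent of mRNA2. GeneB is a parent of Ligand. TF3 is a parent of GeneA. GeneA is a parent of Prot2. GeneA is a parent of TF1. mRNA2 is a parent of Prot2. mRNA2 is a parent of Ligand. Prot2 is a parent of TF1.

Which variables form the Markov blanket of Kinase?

Ch(Kinase) = {GeneB, Ligand, TF1, TF3}.
Kinase has parents GeneD, Prot1.
For each child, the remaining parents (spouses of Kinase):
  GeneB's other parent is GeneD.
  TF3's other parents are GeneB, GeneD.
  Ligand's other parents are GeneB, mRNA2.
  TF1 also has parents GeneA, GeneD, Prot1, Prot2.
MB(Kinase) = {GeneA, GeneB, GeneD, Ligand, Prot1, Prot2, TF1, TF3, mRNA2}.

{GeneA, GeneB, GeneD, Ligand, Prot1, Prot2, TF1, TF3, mRNA2}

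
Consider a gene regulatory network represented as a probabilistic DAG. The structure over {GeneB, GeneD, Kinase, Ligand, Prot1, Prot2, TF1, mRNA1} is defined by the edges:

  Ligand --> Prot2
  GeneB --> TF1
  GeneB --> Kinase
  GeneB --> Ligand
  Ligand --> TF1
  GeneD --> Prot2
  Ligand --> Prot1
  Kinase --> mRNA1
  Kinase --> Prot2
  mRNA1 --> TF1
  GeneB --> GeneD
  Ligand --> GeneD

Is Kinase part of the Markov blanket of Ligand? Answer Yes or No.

Yes

Kinase is a co-parent of Ligand: both are parents of Prot2.
So Kinase ∈ MB(Ligand).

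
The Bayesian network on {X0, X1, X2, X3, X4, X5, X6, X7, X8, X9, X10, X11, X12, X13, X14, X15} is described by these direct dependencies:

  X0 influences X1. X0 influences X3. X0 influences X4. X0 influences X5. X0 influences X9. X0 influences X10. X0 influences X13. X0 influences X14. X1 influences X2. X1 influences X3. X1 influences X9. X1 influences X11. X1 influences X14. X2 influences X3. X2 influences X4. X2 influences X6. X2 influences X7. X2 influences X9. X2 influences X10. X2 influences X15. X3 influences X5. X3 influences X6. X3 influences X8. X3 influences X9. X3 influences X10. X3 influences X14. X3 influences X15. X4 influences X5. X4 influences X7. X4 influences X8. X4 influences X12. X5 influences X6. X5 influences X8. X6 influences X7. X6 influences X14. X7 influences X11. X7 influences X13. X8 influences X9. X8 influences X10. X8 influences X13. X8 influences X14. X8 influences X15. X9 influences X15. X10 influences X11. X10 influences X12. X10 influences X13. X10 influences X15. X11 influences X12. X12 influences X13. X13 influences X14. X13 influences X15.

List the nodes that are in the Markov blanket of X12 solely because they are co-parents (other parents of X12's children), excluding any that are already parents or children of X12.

Children of X12: X13.
  X13: X0, X7, X8, X10
Excluding nodes already adjacent to X12 (X4, X10, X11, X13), the co-parent-only contribution is {X0, X7, X8}.

{X0, X7, X8}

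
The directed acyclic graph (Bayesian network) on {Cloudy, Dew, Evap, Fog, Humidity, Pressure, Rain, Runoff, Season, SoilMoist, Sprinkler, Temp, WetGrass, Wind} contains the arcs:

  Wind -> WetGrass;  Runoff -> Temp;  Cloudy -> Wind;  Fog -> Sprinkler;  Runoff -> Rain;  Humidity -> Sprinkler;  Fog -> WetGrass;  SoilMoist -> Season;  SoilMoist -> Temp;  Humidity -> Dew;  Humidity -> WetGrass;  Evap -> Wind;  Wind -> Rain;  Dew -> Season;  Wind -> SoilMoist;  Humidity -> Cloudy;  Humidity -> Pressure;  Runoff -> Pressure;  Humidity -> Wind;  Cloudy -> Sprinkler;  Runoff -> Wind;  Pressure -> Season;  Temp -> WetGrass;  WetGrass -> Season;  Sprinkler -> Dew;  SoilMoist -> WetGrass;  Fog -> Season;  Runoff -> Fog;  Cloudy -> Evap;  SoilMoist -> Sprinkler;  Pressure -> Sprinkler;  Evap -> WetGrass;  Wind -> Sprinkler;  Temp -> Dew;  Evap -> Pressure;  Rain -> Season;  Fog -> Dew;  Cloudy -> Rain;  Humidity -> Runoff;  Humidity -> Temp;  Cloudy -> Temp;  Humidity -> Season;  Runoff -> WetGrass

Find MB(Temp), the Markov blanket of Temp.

A node's Markov blanket = Pa ∪ Ch ∪ (parents of Ch other than the node itself).
Pa(Temp) = {Cloudy, Humidity, Runoff, SoilMoist}.
Ch(Temp) = {Dew, WetGrass}.
Other parents of Temp's children:
  WetGrass: Evap, Fog, Humidity, Runoff, SoilMoist, Wind
  Dew: Fog, Humidity, Sprinkler
MB(Temp) = {Cloudy, Dew, Evap, Fog, Humidity, Runoff, SoilMoist, Sprinkler, WetGrass, Wind}.

{Cloudy, Dew, Evap, Fog, Humidity, Runoff, SoilMoist, Sprinkler, WetGrass, Wind}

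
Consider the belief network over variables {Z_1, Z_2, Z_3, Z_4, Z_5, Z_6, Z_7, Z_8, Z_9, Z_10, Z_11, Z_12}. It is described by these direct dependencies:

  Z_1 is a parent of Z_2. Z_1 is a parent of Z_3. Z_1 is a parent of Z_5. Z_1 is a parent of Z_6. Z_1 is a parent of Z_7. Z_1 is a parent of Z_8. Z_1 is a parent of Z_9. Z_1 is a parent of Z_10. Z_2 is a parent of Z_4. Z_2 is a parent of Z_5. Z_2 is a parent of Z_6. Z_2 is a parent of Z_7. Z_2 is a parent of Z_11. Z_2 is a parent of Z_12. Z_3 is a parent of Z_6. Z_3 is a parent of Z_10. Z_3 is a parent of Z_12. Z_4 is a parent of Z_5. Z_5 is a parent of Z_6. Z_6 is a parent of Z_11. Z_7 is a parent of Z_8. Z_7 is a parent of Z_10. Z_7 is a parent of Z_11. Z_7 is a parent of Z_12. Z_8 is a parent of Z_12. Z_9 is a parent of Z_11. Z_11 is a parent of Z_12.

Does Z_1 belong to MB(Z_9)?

Yes

Z_1 is a parent of Z_9.
So Z_1 ∈ MB(Z_9).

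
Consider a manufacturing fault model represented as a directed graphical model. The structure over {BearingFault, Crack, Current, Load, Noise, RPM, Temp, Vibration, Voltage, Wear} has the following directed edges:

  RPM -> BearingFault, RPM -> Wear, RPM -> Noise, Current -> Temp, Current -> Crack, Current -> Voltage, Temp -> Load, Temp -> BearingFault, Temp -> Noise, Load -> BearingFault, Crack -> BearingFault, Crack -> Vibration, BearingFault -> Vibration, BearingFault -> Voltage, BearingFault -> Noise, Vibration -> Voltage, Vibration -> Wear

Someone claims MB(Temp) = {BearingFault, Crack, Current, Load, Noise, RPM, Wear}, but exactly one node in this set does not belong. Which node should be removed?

Pa(Temp) = {Current}.
Temp has children BearingFault, Load, Noise.
For each child, the remaining parents (spouses of Temp):
  Load: —
  BearingFault: Crack, Load, RPM
  Noise: BearingFault, RPM
MB(Temp) = {BearingFault, Crack, Current, Load, Noise, RPM}.
Wear is neither a parent, child, nor co-parent of Temp, so it does not belong.

Wear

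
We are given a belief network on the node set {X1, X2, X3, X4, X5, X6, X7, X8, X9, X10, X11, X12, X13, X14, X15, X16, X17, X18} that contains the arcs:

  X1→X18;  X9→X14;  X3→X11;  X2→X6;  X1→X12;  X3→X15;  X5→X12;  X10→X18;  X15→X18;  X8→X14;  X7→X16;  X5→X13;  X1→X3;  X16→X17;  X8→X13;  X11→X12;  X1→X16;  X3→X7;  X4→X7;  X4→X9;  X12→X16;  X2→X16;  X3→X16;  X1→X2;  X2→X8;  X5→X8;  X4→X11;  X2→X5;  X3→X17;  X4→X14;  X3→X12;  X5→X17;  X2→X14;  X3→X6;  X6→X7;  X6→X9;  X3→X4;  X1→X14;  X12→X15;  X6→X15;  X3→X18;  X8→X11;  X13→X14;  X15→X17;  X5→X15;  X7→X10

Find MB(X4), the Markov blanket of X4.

X4 has parent X3.
Children of X4: X7, X9, X11, X14.
For each child, the remaining parents (spouses of X4):
  X7: X3, X6
  X9: X6
  X11: X3, X8
  X14: X1, X2, X8, X9, X13
MB(X4) = {X1, X2, X3, X6, X7, X8, X9, X11, X13, X14}.

{X1, X2, X3, X6, X7, X8, X9, X11, X13, X14}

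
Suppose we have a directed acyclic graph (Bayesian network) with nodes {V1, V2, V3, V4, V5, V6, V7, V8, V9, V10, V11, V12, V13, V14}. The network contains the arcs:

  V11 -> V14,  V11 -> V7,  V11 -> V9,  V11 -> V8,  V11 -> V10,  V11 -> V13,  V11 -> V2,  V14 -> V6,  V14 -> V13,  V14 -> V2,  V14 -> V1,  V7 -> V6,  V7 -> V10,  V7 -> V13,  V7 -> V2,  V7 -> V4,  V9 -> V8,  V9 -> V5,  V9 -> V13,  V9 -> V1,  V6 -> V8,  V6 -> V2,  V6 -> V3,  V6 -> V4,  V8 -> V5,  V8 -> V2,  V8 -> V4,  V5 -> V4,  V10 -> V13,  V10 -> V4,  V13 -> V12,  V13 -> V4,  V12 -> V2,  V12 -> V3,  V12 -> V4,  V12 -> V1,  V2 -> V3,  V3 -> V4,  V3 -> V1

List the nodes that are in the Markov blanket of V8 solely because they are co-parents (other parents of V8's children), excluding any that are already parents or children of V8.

{V3, V7, V10, V12, V13, V14}

Children of V8: V2, V4, V5.
  V5 also has parent V9.
  parents(V2) \ {V8} = {V6, V7, V11, V12, V14}.
  V4's other parents are V3, V5, V6, V7, V10, V12, V13.
Excluding nodes already adjacent to V8 (V2, V4, V5, V6, V9, V11), the co-parent-only contribution is {V3, V7, V10, V12, V13, V14}.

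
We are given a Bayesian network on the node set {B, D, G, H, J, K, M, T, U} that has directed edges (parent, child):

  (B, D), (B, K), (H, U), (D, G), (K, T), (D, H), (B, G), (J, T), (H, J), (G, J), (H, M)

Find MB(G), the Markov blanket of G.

{B, D, H, J}

Recall MB(v) = parents ∪ children ∪ spouses, where spouses are the other parents of v's children.
Pa(G) = {B, D}.
G has child J.
For each child, the remaining parents (spouses of G):
  J: H
So the Markov blanket of G is {B, D, H, J}.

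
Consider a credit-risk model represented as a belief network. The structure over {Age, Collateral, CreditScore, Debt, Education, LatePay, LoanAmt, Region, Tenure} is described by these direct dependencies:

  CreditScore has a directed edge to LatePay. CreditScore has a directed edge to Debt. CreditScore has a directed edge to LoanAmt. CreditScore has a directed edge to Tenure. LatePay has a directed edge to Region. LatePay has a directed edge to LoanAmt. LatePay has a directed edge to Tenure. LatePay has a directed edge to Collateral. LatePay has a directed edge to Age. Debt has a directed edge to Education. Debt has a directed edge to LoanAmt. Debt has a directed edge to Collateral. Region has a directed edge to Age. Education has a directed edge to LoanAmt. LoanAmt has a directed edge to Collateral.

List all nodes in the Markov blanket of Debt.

{Collateral, CreditScore, Education, LatePay, LoanAmt}

Debt's children: Collateral, Education, LoanAmt.
Parents of Debt: CreditScore.
Co-parents of Debt (other parents of its children):
  Education: —
  LoanAmt: CreditScore, Education, LatePay
  Collateral: LatePay, LoanAmt
Union: {CreditScore} ∪ {Collateral, Education, LoanAmt} ∪ {CreditScore, Education, LatePay, LoanAmt} = {Collateral, CreditScore, Education, LatePay, LoanAmt}.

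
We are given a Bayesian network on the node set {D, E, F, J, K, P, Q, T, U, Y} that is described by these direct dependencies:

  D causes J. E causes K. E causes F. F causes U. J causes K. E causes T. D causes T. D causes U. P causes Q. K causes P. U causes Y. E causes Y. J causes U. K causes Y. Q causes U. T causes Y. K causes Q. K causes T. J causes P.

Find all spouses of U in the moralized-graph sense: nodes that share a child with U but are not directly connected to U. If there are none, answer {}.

{E, K, T}

Children of U: Y.
  parents(Y) \ {U} = {E, K, T}.
Excluding nodes already adjacent to U (D, F, J, Q, Y), the co-parent-only contribution is {E, K, T}.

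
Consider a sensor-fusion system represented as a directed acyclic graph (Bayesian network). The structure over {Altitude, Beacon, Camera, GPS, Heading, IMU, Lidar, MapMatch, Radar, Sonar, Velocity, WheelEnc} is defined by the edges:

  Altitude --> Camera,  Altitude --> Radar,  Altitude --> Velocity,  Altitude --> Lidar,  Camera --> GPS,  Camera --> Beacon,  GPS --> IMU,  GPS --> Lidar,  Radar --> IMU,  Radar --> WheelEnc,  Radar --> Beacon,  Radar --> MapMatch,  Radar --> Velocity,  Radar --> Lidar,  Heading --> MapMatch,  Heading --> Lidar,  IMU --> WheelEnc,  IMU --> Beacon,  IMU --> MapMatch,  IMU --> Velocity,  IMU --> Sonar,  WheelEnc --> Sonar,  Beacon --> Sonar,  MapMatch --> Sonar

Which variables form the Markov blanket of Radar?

Radar's children: Beacon, IMU, Lidar, MapMatch, Velocity, WheelEnc.
Pa(Radar) = {Altitude}.
Parents of each child, excluding Radar:
  IMU: GPS
  WheelEnc: IMU
  Beacon: Camera, IMU
  MapMatch: Heading, IMU
  Velocity: Altitude, IMU
  Lidar: Altitude, GPS, Heading
So the Markov blanket of Radar is {Altitude, Beacon, Camera, GPS, Heading, IMU, Lidar, MapMatch, Velocity, WheelEnc}.

{Altitude, Beacon, Camera, GPS, Heading, IMU, Lidar, MapMatch, Velocity, WheelEnc}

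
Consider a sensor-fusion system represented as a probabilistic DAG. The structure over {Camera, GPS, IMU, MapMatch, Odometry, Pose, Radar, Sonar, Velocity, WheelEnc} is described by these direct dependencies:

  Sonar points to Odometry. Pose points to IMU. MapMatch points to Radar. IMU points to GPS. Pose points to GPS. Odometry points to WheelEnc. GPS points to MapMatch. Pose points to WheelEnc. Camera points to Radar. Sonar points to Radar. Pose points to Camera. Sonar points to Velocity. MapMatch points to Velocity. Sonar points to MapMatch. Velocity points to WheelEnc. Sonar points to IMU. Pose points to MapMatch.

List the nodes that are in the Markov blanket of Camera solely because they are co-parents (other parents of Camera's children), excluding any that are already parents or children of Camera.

{MapMatch, Sonar}

Children of Camera: Radar.
  Radar also has parents MapMatch, Sonar.
Excluding nodes already adjacent to Camera (Pose, Radar), the co-parent-only contribution is {MapMatch, Sonar}.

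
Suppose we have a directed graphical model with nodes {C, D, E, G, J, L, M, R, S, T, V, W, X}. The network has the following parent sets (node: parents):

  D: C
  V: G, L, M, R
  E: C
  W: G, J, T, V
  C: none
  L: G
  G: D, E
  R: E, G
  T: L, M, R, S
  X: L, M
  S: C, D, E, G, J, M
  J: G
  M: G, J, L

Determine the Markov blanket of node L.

{G, J, M, R, S, T, V, X}

The Markov blanket of a node is its parents, its children, and the other parents of its children.
Pa(L) = {G}.
L's children: M, T, V, X.
For each child, the remaining parents (spouses of L):
  M also has parents G, J.
  parents(T) \ {L} = {M, R, S}.
  V also has parents G, M, R.
  X's other parent is M.
So the Markov blanket of L is {G, J, M, R, S, T, V, X}.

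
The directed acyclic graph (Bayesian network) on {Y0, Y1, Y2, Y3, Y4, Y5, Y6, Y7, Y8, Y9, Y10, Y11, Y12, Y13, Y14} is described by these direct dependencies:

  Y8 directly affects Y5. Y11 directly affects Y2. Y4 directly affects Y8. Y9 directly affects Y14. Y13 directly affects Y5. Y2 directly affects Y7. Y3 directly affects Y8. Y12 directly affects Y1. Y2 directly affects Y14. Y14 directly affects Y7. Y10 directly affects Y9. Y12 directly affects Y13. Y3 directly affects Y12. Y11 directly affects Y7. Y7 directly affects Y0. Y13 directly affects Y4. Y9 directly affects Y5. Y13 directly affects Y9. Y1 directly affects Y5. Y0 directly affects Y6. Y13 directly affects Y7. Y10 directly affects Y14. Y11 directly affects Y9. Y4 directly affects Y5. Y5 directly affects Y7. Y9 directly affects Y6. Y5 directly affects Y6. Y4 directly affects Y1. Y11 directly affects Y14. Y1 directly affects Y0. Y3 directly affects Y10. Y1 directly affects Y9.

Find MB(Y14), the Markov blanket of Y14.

By definition, MB(Y14) is built from Y14's parents, Y14's children, and the co-parents of Y14.
Y14 has parents Y2, Y9, Y10, Y11.
Y14 has child Y7.
Parents of each child, excluding Y14:
  Y7 also has parents Y2, Y5, Y11, Y13.
Taking the union gives {Y2, Y5, Y7, Y9, Y10, Y11, Y13}.

{Y2, Y5, Y7, Y9, Y10, Y11, Y13}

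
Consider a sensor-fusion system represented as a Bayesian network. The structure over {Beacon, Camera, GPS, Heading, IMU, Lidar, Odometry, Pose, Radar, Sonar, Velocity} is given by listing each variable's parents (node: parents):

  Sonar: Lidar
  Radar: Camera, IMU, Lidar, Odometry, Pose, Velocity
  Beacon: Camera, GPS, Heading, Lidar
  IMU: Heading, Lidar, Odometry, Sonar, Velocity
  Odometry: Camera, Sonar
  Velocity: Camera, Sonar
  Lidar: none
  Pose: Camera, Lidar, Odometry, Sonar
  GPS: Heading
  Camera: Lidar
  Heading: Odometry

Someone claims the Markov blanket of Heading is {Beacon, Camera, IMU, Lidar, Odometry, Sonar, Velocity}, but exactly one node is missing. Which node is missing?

The Markov blanket of a node is its parents, its children, and the other parents of its children.
Heading's parents: Odometry.
Ch(Heading) = {Beacon, GPS, IMU}.
Co-parents of Heading (other parents of its children):
  IMU's other parents are Lidar, Odometry, Sonar, Velocity.
  GPS: no additional parents.
  parents(Beacon) \ {Heading} = {Camera, GPS, Lidar}.
MB(Heading) = {Beacon, Camera, GPS, IMU, Lidar, Odometry, Sonar, Velocity}.
Comparing with the claimed set, GPS is missing.

GPS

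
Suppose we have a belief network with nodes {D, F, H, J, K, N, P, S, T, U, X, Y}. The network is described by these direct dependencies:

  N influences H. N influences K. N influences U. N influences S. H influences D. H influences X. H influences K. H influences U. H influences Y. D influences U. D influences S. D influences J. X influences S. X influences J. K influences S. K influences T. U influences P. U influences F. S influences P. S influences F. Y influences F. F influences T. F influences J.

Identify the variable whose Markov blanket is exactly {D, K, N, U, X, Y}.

The target node must have every member of {D, K, N, U, X, Y} as a parent, child, or co-parent, and no others.
Parents of H: N; children: D, K, U, X, Y; co-parents: D, N.
These exactly cover the given set, so the node is H.

H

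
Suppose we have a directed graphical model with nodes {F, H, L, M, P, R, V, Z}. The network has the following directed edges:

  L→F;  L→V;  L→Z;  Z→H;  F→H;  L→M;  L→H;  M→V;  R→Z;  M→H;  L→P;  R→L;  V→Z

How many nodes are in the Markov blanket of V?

4

V's children: Z.
Pa(V) = {L, M}.
Parents of each child, excluding V:
  parents(Z) \ {V} = {L, R}.
MB(V) = {L, M, R, Z}, which has 4 nodes.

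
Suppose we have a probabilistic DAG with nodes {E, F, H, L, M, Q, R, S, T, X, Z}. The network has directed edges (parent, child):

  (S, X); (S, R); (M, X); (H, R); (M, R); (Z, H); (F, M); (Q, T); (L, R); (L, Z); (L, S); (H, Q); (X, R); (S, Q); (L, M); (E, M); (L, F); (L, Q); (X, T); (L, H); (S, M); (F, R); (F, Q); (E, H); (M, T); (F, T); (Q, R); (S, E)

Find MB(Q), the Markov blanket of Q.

Parents of Q: F, H, L, S.
Q's children: R, T.
Parents of each child, excluding Q:
  T: F, M, X
  R: F, H, L, M, S, X
Taking the union gives {F, H, L, M, R, S, T, X}.

{F, H, L, M, R, S, T, X}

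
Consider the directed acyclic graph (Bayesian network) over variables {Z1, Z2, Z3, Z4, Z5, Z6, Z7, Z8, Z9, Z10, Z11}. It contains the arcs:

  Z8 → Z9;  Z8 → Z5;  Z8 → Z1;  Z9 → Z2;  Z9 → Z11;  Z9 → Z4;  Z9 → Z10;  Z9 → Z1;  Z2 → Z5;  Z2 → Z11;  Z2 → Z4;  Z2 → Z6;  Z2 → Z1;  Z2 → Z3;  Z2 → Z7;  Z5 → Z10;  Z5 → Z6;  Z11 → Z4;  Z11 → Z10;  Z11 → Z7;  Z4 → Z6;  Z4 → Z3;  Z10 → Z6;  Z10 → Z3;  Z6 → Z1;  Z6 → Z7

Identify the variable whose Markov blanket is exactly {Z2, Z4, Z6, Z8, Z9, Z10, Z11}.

The target node must have every member of {Z2, Z4, Z6, Z8, Z9, Z10, Z11} as a parent, child, or co-parent, and no others.
Parents of Z5: Z2, Z8; children: Z6, Z10; co-parents: Z2, Z4, Z9, Z10, Z11.
These exactly cover the given set, so the node is Z5.

Z5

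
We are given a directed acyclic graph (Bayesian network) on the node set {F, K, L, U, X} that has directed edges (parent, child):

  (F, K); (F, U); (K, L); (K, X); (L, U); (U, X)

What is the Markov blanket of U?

The Markov blanket of a node is its parents, its children, and the other parents of its children.
U's parents: F, L.
U's children: X.
Co-parents of U (other parents of its children):
  X also has parent K.
So the Markov blanket of U is {F, K, L, X}.

{F, K, L, X}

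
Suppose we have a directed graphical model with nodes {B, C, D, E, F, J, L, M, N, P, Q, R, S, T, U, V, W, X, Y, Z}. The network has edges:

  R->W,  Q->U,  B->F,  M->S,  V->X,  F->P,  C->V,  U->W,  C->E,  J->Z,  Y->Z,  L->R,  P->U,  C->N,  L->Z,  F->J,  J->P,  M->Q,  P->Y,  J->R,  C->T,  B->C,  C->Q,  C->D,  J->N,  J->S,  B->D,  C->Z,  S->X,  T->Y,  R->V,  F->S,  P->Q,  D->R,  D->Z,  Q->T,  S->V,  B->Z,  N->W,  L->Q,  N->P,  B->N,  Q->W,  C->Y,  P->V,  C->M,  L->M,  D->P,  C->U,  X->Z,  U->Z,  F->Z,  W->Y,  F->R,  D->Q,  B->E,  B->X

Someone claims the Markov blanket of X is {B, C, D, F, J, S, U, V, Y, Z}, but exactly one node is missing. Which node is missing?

L

The Markov blanket of a node is its parents, its children, and the other parents of its children.
X's children: Z.
Pa(X) = {B, S, V}.
Co-parents of X (other parents of its children):
  Z also has parents B, C, D, F, J, L, U, Y.
MB(X) = {B, C, D, F, J, L, S, U, V, Y, Z}.
Comparing with the claimed set, L is missing.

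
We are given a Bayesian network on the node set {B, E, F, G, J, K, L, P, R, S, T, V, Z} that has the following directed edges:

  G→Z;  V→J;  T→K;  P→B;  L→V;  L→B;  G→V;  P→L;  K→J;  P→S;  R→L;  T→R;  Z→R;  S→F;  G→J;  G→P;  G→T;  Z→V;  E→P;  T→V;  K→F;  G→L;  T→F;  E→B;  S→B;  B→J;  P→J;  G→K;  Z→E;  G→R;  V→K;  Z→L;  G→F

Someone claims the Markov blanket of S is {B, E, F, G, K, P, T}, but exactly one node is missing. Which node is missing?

S's parents: P.
Children of S: B, F.
Other parents of S's children:
  B's other parents are E, L, P.
  parents(F) \ {S} = {G, K, T}.
MB(S) = {B, E, F, G, K, L, P, T}.
Comparing with the claimed set, L is missing.

L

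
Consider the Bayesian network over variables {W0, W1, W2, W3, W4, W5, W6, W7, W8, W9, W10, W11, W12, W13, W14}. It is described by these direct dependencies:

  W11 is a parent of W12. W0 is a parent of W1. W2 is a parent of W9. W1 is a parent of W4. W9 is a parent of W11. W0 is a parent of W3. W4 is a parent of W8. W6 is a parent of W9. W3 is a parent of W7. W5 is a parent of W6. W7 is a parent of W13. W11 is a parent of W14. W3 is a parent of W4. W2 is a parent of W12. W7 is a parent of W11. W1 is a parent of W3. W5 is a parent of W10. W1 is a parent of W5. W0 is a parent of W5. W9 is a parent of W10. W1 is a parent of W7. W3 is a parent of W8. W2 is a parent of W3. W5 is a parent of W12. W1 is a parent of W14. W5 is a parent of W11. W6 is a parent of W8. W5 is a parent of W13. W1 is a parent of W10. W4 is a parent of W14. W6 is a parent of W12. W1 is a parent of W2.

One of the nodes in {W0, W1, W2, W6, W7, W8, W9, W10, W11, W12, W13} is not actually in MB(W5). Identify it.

W5's children: W6, W10, W11, W12, W13.
W5 has parents W0, W1.
Co-parents of W5 (other parents of its children):
  W6: —
  W10: W1, W9
  W11: W7, W9
  W12: W2, W6, W11
  W13: W7
MB(W5) = {W0, W1, W2, W6, W7, W9, W10, W11, W12, W13}.
W8 is neither a parent, child, nor co-parent of W5, so it does not belong.

W8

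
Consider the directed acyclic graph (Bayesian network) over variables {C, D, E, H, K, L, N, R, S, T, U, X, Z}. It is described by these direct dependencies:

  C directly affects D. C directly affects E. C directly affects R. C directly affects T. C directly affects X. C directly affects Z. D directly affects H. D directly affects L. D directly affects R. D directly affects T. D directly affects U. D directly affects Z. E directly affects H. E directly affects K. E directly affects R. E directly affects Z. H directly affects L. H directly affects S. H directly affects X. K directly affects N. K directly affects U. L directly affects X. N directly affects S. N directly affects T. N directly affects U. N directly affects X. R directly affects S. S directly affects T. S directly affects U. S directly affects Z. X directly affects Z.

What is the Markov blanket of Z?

Recall MB(v) = parents ∪ children ∪ spouses, where spouses are the other parents of v's children.
Parents of Z: C, D, E, S, X.
Children of Z: none.
Z has no children, so there are no co-parents.
Union: {C, D, E, S, X} ∪ {} ∪ {} = {C, D, E, S, X}.

{C, D, E, S, X}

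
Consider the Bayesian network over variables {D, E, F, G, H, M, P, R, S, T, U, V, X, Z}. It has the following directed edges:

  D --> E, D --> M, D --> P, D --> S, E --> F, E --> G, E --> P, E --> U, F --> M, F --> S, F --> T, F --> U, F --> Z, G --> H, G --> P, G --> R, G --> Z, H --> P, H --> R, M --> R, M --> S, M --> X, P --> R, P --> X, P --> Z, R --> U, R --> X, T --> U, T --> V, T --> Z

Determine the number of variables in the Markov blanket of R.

The Markov blanket of a node is its parents, its children, and the other parents of its children.
R has parents G, H, M, P.
Ch(R) = {U, X}.
Other parents of R's children:
  U: E, F, T
  X: M, P
MB(R) = {E, F, G, H, M, P, T, U, X}, which has 9 nodes.

9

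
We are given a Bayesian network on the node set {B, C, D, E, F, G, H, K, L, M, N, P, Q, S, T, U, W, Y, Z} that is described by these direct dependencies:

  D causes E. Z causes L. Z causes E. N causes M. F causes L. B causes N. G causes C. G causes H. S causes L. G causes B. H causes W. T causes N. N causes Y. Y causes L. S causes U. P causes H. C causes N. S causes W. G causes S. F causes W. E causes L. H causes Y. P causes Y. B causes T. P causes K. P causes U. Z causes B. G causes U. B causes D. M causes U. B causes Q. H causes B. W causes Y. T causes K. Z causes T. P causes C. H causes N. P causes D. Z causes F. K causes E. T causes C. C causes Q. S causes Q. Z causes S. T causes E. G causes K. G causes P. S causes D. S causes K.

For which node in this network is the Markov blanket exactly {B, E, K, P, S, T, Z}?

The target node must have every member of {B, E, K, P, S, T, Z} as a parent, child, or co-parent, and no others.
Parents of D: B, P, S; children: E; co-parents: K, T, Z.
These exactly cover the given set, so the node is D.

D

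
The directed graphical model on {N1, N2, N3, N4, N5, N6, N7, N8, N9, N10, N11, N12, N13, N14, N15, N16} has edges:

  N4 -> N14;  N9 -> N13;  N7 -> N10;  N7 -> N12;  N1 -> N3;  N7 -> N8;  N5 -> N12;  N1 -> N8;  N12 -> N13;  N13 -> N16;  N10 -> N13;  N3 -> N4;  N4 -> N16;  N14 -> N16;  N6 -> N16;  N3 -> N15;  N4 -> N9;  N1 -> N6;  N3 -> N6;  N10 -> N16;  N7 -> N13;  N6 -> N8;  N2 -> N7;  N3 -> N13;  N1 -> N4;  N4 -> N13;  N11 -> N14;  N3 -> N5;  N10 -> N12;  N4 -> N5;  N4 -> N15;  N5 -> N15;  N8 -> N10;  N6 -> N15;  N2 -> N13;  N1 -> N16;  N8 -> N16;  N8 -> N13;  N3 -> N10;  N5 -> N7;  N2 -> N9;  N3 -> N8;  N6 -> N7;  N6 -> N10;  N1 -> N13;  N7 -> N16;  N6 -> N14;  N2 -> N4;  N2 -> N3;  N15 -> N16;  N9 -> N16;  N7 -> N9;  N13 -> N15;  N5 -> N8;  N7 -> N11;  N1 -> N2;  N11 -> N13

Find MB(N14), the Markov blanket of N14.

{N1, N4, N6, N7, N8, N9, N10, N11, N13, N15, N16}

Recall MB(v) = parents ∪ children ∪ spouses, where spouses are the other parents of v's children.
N14's parents: N4, N6, N11.
Children of N14: N16.
Parents of each child, excluding N14:
  N16 also has parents N1, N4, N6, N7, N8, N9, N10, N13, N15.
MB(N14) = {N1, N4, N6, N7, N8, N9, N10, N11, N13, N15, N16}.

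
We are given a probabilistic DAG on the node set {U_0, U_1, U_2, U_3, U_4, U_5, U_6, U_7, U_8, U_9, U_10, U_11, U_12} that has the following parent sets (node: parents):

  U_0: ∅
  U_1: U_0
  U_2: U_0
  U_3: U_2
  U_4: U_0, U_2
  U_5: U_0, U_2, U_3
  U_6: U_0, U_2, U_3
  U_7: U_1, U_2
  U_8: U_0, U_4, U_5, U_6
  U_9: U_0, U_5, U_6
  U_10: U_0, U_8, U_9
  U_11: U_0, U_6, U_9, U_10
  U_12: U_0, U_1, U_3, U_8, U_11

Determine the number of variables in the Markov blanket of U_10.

By definition, MB(U_10) is built from U_10's parents, U_10's children, and the co-parents of U_10.
Pa(U_10) = {U_0, U_8, U_9}.
U_10 has child U_11.
For each child, the remaining parents (spouses of U_10):
  U_11: U_0, U_6, U_9
MB(U_10) = {U_0, U_6, U_8, U_9, U_11}, which has 5 nodes.

5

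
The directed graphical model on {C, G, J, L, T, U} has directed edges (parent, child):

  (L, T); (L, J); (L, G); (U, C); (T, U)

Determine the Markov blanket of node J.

{L}

Ch(J) = {}.
Pa(J) = {L}.
With no children, J has no spouses; the co-parent set is empty.
So the Markov blanket of J is {L}.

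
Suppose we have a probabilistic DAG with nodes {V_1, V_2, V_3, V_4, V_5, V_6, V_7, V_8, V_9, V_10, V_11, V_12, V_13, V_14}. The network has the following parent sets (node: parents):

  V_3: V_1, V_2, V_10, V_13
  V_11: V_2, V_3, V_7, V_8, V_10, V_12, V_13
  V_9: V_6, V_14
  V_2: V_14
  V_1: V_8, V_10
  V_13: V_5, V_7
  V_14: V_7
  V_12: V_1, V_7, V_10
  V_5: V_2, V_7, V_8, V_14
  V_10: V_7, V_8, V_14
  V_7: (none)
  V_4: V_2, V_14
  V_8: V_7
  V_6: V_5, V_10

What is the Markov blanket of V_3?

By definition, MB(V_3) is built from V_3's parents, V_3's children, and the co-parents of V_3.
Parents of V_3: V_1, V_2, V_10, V_13.
V_3's children: V_11.
Other parents of V_3's children:
  V_11: V_2, V_7, V_8, V_10, V_12, V_13
MB(V_3) = {V_1, V_2, V_7, V_8, V_10, V_11, V_12, V_13}.

{V_1, V_2, V_7, V_8, V_10, V_11, V_12, V_13}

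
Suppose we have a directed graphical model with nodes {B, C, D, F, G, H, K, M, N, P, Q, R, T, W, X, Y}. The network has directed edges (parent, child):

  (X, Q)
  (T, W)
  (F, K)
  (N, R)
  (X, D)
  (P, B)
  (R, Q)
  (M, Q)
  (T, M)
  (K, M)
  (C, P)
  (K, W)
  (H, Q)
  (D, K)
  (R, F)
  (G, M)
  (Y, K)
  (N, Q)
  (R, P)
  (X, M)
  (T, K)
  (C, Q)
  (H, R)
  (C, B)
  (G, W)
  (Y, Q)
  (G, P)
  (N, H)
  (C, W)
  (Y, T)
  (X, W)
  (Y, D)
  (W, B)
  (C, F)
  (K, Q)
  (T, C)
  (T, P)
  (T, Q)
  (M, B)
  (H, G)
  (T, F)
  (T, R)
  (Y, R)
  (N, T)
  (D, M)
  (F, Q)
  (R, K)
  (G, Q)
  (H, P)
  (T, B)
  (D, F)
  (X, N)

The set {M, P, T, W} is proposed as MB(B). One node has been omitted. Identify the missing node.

Parents of B: C, M, P, T, W.
Ch(B) = {}.
With no children, B has no spouses; the co-parent set is empty.
MB(B) = {C, M, P, T, W}.
Comparing with the claimed set, C is missing.

C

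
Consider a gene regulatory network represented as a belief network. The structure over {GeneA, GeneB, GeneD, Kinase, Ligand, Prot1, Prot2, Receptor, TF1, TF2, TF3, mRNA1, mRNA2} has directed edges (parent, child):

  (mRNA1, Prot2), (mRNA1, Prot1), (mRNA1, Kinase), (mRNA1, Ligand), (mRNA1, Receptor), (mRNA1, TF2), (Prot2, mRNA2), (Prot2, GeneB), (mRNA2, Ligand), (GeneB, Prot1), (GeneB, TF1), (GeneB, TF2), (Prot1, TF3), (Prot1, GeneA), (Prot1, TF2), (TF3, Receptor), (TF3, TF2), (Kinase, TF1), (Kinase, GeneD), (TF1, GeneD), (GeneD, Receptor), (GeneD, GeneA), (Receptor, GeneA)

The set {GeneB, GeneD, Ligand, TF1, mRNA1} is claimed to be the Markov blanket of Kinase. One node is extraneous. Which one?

By definition, MB(Kinase) is built from Kinase's parents, Kinase's children, and the co-parents of Kinase.
Parents of Kinase: mRNA1.
Children of Kinase: GeneD, TF1.
Other parents of Kinase's children:
  TF1: GeneB
  GeneD: TF1
MB(Kinase) = {GeneB, GeneD, TF1, mRNA1}.
Ligand is neither a parent, child, nor co-parent of Kinase, so it does not belong.

Ligand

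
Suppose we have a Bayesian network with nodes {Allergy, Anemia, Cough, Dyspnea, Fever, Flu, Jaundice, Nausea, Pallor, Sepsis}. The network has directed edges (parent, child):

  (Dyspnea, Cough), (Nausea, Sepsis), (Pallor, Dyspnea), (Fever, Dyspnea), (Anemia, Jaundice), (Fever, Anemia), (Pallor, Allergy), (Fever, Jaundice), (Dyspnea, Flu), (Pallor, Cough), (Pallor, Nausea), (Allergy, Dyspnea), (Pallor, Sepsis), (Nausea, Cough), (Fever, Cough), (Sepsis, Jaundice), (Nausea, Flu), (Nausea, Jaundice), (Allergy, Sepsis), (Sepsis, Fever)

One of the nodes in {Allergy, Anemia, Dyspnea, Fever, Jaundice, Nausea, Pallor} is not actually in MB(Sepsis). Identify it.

Dyspnea

Recall MB(v) = parents ∪ children ∪ spouses, where spouses are the other parents of v's children.
Sepsis's parents: Allergy, Nausea, Pallor.
Children of Sepsis: Fever, Jaundice.
Other parents of Sepsis's children:
  Fever has no other parent.
  Jaundice's other parents are Anemia, Fever, Nausea.
MB(Sepsis) = {Allergy, Anemia, Fever, Jaundice, Nausea, Pallor}.
Dyspnea is neither a parent, child, nor co-parent of Sepsis, so it does not belong.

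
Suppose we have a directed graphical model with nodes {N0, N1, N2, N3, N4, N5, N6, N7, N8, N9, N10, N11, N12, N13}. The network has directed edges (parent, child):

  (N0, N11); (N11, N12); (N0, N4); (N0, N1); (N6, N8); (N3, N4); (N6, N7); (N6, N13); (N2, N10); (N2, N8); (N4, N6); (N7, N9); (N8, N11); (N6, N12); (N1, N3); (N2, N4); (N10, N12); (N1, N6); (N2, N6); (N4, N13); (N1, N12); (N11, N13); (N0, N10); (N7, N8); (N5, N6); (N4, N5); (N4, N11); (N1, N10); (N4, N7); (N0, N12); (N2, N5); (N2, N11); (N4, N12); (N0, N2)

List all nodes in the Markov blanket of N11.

Children of N11: N12, N13.
N11's parents: N0, N2, N4, N8.
Parents of each child, excluding N11:
  N12: N0, N1, N4, N6, N10
  N13: N4, N6
So the Markov blanket of N11 is {N0, N1, N2, N4, N6, N8, N10, N12, N13}.

{N0, N1, N2, N4, N6, N8, N10, N12, N13}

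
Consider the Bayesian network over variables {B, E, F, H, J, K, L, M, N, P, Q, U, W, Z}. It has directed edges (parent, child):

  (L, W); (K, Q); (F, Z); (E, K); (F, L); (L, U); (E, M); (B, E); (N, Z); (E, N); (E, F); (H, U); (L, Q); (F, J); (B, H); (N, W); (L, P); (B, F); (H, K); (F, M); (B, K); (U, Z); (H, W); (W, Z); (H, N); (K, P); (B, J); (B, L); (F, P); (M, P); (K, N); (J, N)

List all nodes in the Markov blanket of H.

{B, E, J, K, L, N, U, W}

By definition, MB(H) is built from H's parents, H's children, and the co-parents of H.
H's children: K, N, U, W.
Parents of H: B.
Other parents of H's children:
  parents(K) \ {H} = {B, E}.
  parents(N) \ {H} = {E, J, K}.
  U's other parent is L.
  W also has parents L, N.
Taking the union gives {B, E, J, K, L, N, U, W}.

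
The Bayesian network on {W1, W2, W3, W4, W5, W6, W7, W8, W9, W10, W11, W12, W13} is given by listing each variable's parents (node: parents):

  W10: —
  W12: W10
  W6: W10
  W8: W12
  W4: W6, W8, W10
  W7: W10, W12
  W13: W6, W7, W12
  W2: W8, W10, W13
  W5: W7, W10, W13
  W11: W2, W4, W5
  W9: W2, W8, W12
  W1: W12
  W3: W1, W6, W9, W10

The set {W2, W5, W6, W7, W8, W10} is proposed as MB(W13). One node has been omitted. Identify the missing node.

By definition, MB(W13) is built from W13's parents, W13's children, and the co-parents of W13.
Parents of W13: W6, W7, W12.
W13 has children W2, W5.
Co-parents of W13 (other parents of its children):
  W2's other parents are W8, W10.
  parents(W5) \ {W13} = {W7, W10}.
MB(W13) = {W2, W5, W6, W7, W8, W10, W12}.
Comparing with the claimed set, W12 is missing.

W12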